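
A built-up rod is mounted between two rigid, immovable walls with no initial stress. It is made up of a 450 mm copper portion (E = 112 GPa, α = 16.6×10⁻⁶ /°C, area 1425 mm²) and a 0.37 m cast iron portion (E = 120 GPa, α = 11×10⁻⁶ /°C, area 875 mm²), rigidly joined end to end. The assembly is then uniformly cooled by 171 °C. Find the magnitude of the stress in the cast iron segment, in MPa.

σ ≈ 356 MPa (tensile)

If the supports were absent, the total length change would be Σ αᵢΔT Lᵢ = 16.6×10⁻⁶×171×450 + 11×10⁻⁶×171×370 = 1.973 mm.
The rigid supports impose zero overall length change; the single axial force P common to all segments must satisfy P Σ Lᵢ/(AᵢEᵢ) = δ_free.
The series flexibility is Σ Lᵢ/(AᵢEᵢ) = 450/(1425×112×10³) + 370/(875×120×10³) = 6.343×10⁻⁶ mm/N.
Hence P = δ_free / Σ(L/AE) = 1.973/6.343×10⁻⁶ = 311.1 kN (tensile).
σ_{cast iron} = P / A = 311100 / 875 = 355.5 MPa.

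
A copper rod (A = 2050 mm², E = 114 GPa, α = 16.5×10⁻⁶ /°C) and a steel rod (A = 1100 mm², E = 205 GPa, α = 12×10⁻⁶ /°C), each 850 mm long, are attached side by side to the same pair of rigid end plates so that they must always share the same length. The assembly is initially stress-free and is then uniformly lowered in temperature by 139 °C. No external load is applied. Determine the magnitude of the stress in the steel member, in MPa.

σ ≈ 65.3 MPa (compressive)

The copper has the larger α, so on cooling it would change length more than the steel if both were free. The rigid plates force a common final length, so the copper is put into tension and the steel into compression, with equal and opposite forces P (no external load).
Setting the final lengths equal and cancelling L: (α₁ − α₂)ΔT = P/(A₁E₁) + P/(A₂E₂).
|α₁ − α₂|·ΔT = 4.5×10⁻⁶ × 139 = 0.0006255.
1/(A₁E₁) + 1/(A₂E₂) = 1/(2050×114×10³) + 1/(1100×205×10³) = 8.714×10⁻⁹ N⁻¹.
So P = 0.0006255 / 8.714×10⁻⁹ = 71.78 kN.
σ_{steel} = P/A₂ = 71780/1100 = 65.26 MPa, compressive.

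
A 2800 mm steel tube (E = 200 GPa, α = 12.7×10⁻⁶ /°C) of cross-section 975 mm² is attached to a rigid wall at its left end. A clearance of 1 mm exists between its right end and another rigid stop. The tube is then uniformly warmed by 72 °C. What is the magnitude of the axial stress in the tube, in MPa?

σ ≈ 111 MPa (compressive)

If the wall were absent the tube would grow by αΔT L = 12.7×10⁻⁶ × 72 × 2800 = 2.56 mm.
This exceeds the 1 mm gap, so the wall pushes back. The portion of expansion that must be recovered elastically is δ_free − gap = 2.56 − 1 = 1.56 mm.
That suppressed elongation corresponds to σ = E·Δ/L = 200×10³ × 1.56/2800 = 111.5 MPa.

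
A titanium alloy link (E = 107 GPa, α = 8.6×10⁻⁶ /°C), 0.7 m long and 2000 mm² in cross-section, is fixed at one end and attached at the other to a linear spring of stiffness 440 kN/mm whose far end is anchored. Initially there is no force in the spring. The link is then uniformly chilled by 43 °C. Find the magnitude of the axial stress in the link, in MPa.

σ ≈ 23.3 MPa (tensile)

The unrestrained thermal change is αΔT L = 8.6×10⁻⁶ × 43 × 700 = 0.2589 mm.
With a force P in the spring, the elastic change of the link is PL/(AE) and that of the spring is P/k; compatibility requires their sum to equal δ_free.
So P = δ_free / [L/(AE) + 1/k] = 0.2589 / [ 700/(2000×107×10³) + 1/(440×10³) ].
P = 0.2589 / 5.544×10⁻⁶ = 46690 N.
σ = P/A = 46690/2000 = 23.35 MPa.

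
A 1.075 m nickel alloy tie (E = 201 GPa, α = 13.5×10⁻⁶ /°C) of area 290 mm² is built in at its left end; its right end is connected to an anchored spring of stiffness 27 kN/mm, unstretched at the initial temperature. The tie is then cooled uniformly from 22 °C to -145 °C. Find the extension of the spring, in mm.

δ ≈ 1.62 mm

If the spring were absent the tie would shorten by αΔT L = 13.5×10⁻⁶ × 167 × 1075 = 2.424 mm.
Let P be the tensile force in the spring. The tie extends elastically by PL/(AE) and the spring stretches by P/k; together these equal δ_free.
So P = δ_free / [L/(AE) + 1/k] = 2.424 / [ 1075/(290×201×10³) + 1/(27×10³) ].
P = 2.424 / 5.548×10⁻⁵ = 43680 N.
Spring extension = P/k = 43680/(27×10³) = 1.618 mm.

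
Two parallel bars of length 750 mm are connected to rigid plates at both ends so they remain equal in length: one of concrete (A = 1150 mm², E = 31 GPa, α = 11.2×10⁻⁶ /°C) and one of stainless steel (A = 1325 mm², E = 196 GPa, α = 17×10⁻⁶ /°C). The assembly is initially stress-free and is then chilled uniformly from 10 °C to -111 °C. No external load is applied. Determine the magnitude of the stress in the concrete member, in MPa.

σ ≈ 19.1 MPa (compressive)

Equilibrium of a rigid end plate with no external load gives equal and opposite internal forces ±P in the two members. Since α_{stainless steel} > α_{concrete}, cooling drives the stainless steel into tension and the concrete into compression.
Compatibility of the two members (thermal + elastic change equal): (α₁ − α₂)ΔT = P·[1/(A₁E₁) + 1/(A₂E₂)].
|α₁ − α₂|·ΔT = 5.8×10⁻⁶ × 121 = 0.0007018.
1/(A₁E₁) + 1/(A₂E₂) = 1/(1150×31×10³) + 1/(1325×196×10³) = 3.19×10⁻⁸ N⁻¹.
P = 0.0007018 / 3.19×10⁻⁸ = 22000 N = 22 kN.
σ_{concrete} = P/A₁ = 22000/1150 = 19.13 MPa, compressive.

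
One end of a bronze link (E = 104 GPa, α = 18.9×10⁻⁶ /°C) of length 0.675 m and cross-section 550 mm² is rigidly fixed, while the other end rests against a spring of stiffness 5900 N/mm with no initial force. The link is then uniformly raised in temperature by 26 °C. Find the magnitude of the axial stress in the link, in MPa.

σ ≈ 3.33 MPa (compressive)

Free thermal expansion: δ_free = αΔT L = 18.9×10⁻⁶ × 26 × 675 = 0.3317 mm.
Let P be the compressive force at the spring. The link shortens elastically by PL/(AE) and the spring compresses by P/k; together these equal δ_free.
P [ L/(AE) + 1/k ] = δ_free → P [ 675/(550×104×10³) + 1/(5900) ] = 0.3317.
P = 0.3317 / 0.0001813 = 1830 N.
σ = P/A = 1830/550 = 3.327 MPa.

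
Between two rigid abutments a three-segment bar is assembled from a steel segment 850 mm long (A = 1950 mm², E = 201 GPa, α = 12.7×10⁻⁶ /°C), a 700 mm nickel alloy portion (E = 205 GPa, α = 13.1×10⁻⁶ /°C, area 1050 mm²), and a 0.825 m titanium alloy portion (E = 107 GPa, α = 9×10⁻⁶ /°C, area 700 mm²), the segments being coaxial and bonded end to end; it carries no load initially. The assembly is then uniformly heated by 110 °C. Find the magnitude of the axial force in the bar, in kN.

P ≈ 183 kN (compressive)

If the supports were absent, the total length change would be Σ αᵢΔT Lᵢ = 12.7×10⁻⁶×110×850 + 13.1×10⁻⁶×110×700 + 9×10⁻⁶×110×825 = 3.013 mm.
The walls prevent any net length change, so an axial force P (same in every segment) develops. Compatibility: P · Σ Lᵢ/(AᵢEᵢ) = δ_free.
The series flexibility is Σ Lᵢ/(AᵢEᵢ) = 850/(1950×201×10³) + 700/(1050×205×10³) + 825/(700×107×10³) = 1.644×10⁻⁵ mm/N.
So P = 3.013 / 1.644×10⁻⁵ = 183.3 kN, compressive.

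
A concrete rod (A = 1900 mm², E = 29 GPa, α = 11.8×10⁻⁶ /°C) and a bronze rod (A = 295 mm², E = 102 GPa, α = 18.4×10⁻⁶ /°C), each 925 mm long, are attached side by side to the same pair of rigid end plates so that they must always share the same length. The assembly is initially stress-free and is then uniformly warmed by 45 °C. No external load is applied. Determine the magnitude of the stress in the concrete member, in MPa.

σ ≈ 3.04 MPa (tensile)

The bronze has the larger α, so on heating it would change length more than the concrete if both were free. The rigid plates force a common final length, so the bronze is put into compression and the concrete into tension, with equal and opposite forces P (no external load).
Equating the net (thermal + elastic) strains gives |α₁ − α₂|·ΔT = P·[1/(A₁E₁) + 1/(A₂E₂)].
|α₁ − α₂|·ΔT = 6.6×10⁻⁶ × 45 = 0.000297.
1/(A₁E₁) + 1/(A₂E₂) = 1/(1900×29×10³) + 1/(295×102×10³) = 5.138×10⁻⁸ N⁻¹.
So P = 0.000297 / 5.138×10⁻⁸ = 5.78 kN.
σ_{concrete} = P/A₁ = 5780/1900 = 3.042 MPa, tensile.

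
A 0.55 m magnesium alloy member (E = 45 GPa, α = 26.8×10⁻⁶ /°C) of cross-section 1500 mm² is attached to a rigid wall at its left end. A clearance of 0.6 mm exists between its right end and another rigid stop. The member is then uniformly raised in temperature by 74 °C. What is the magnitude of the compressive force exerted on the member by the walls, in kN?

P ≈ 60.2 kN

Unrestrained expansion: δ_free = αΔT L = 26.8×10⁻⁶ × 74 × 550 = 1.091 mm.
After closing the 0.6 mm clearance, 1.091 − 0.6 = 0.4908 mm of expansion remains to be suppressed by the wall.
So σ = E(δ_free − g)/L = 45×10³ × 0.4908/550 = 40.15 MPa.
P = σA = 40.15 × 1500 = 60.23 kN.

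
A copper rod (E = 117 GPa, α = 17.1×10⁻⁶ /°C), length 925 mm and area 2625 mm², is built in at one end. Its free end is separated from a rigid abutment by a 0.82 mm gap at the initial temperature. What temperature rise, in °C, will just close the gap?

ΔT ≈ 51.8 °C

The gap closes when αΔT L = 0.82 mm, since the rod is still unstressed at that instant.
ΔT = 0.82 / (17.1×10⁻⁶ × 925) = 51.84 °C.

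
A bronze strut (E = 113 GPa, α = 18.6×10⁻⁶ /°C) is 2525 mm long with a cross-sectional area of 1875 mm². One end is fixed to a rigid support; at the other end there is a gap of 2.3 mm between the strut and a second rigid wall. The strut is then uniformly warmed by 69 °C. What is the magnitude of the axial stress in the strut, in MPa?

σ ≈ 42.1 MPa (compressive)

Free thermal elongation = αΔT L = 18.6×10⁻⁶ × 69 × 2525 = 3.241 mm.
After closing the 2.3 mm clearance, 3.241 − 2.3 = 0.9406 mm of expansion remains to be suppressed by the wall.
Compatibility: PL/(AE) = 0.9406 mm, so σ = P/A = E × (0.9406/2525) = 42.09 MPa.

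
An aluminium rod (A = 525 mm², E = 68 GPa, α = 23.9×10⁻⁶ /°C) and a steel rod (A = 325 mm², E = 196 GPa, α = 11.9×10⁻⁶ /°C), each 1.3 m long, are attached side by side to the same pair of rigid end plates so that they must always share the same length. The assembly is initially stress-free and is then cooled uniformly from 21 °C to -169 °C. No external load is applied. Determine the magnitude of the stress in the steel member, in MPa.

The aluminium has the larger α, so on cooling it would change length more than the steel if both were free. The rigid plates force a common final length, so the aluminium is put into tension and the steel into compression, with equal and opposite forces P (no external load).
Equating the net (thermal + elastic) strains gives |α₁ − α₂|·ΔT = P·[1/(A₁E₁) + 1/(A₂E₂)].
|α₁ − α₂|·ΔT = 12×10⁻⁶ × 190 = 0.00228.
1/(A₁E₁) + 1/(A₂E₂) = 1/(525×68×10³) + 1/(325×196×10³) = 4.371×10⁻⁸ N⁻¹.
So P = 0.00228 / 4.371×10⁻⁸ = 52.16 kN.
σ_{steel} = P/A₂ = 52160/325 = 160.5 MPa, compressive.

σ ≈ 160 MPa (compressive)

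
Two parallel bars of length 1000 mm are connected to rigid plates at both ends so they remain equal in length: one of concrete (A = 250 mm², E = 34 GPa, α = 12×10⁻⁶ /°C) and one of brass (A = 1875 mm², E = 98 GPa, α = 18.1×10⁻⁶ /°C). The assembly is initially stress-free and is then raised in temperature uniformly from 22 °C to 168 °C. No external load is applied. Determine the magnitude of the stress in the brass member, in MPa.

Equilibrium of a rigid end plate with no external load gives equal and opposite internal forces ±P in the two members. Since α_{brass} > α_{concrete}, heating drives the brass into compression and the concrete into tension.
Compatibility of the two members (thermal + elastic change equal): (α₁ − α₂)ΔT = P·[1/(A₁E₁) + 1/(A₂E₂)].
|α₁ − α₂|·ΔT = 6.1×10⁻⁶ × 146 = 0.0008906.
1/(A₁E₁) + 1/(A₂E₂) = 1/(250×34×10³) + 1/(1875×98×10³) = 1.231×10⁻⁷ N⁻¹.
So P = 0.0008906 / 1.231×10⁻⁷ = 7.235 kN.
σ_{brass} = P/A₂ = 7235/1875 = 3.859 MPa, compressive.

σ ≈ 3.86 MPa (compressive)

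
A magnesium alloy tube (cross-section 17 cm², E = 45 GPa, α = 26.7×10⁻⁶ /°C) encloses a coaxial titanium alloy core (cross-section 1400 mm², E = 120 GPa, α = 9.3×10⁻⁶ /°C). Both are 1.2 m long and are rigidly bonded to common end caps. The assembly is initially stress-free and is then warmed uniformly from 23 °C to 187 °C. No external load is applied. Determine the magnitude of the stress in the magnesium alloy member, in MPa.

σ ≈ 88.2 MPa (compressive)

The magnesium alloy has the larger α, so on heating it would change length more than the titanium alloy if both were free. The rigid plates force a common final length, so the magnesium alloy is put into compression and the titanium alloy into tension, with equal and opposite forces P (no external load).
Setting the final lengths equal and cancelling L: (α₁ − α₂)ΔT = P/(A₁E₁) + P/(A₂E₂).
|α₁ − α₂|·ΔT = 17.4×10⁻⁶ × 164 = 0.002854.
1/(A₁E₁) + 1/(A₂E₂) = 1/(1700×45×10³) + 1/(1400×120×10³) = 1.902×10⁻⁸ N⁻¹.
P = 0.002854 / 1.902×10⁻⁸ = 150000 N = 150 kN.
σ_{magnesium alloy} = P/A₁ = 150000/1700 = 88.23 MPa, compressive.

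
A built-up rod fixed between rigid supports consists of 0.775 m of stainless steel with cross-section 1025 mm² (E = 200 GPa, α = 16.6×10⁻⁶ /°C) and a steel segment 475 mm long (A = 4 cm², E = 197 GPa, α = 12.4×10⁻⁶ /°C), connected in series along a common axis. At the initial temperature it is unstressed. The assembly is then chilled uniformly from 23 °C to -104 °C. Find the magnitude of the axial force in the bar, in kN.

P ≈ 243 kN (tensile)

With the walls removed the bar would change length by δ_free = Σ αᵢΔT Lᵢ = 16.6×10⁻⁶×127×775 + 12.4×10⁻⁶×127×475 = 2.382 mm.
Since the ends are fixed, an axial force P builds up, equal in every segment, with P · Σ Lᵢ/(AᵢEᵢ) = δ_free.
Σ Lᵢ/(AᵢEᵢ) = 775/(1025×200×10³) + 475/(400×197×10³) = 9.808×10⁻⁶ mm/N.
Hence P = δ_free / Σ(L/AE) = 2.382/9.808×10⁻⁶ = 242.8 kN (tensile).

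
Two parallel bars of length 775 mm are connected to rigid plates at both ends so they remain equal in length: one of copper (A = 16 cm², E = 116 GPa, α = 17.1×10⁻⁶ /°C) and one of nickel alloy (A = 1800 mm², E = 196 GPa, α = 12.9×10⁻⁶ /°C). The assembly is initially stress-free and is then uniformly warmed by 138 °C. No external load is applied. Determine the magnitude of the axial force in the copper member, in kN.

The copper has the larger α, so on heating it would change length more than the nickel alloy if both were free. The rigid plates force a common final length, so the copper is put into compression and the nickel alloy into tension, with equal and opposite forces P (no external load).
Equating the net (thermal + elastic) strains gives |α₁ − α₂|·ΔT = P·[1/(A₁E₁) + 1/(A₂E₂)].
|α₁ − α₂|·ΔT = 4.2×10⁻⁶ × 138 = 0.0005796.
1/(A₁E₁) + 1/(A₂E₂) = 1/(1600×116×10³) + 1/(1800×196×10³) = 8.222×10⁻⁹ N⁻¹.
So P = 0.0005796 / 8.222×10⁻⁹ = 70.49 kN.

P ≈ 70.5 kN (compressive in the copper)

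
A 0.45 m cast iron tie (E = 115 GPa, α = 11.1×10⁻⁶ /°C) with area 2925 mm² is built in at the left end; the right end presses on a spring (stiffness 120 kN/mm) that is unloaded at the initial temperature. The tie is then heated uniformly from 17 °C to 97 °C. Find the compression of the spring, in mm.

δ ≈ 0.344 mm

The unrestrained thermal change is αΔT L = 11.1×10⁻⁶ × 80 × 450 = 0.3996 mm.
Let P be the compressive force at the spring. The tie shortens elastically by PL/(AE) and the spring compresses by P/k; together these equal δ_free.
P [ L/(AE) + 1/k ] = δ_free → P [ 450/(2925×115×10³) + 1/(120×10³) ] = 0.3996.
P = 0.3996 / 9.671×10⁻⁶ = 41320 N.
Spring compression = P/k = 41320/(120×10³) = 0.3443 mm.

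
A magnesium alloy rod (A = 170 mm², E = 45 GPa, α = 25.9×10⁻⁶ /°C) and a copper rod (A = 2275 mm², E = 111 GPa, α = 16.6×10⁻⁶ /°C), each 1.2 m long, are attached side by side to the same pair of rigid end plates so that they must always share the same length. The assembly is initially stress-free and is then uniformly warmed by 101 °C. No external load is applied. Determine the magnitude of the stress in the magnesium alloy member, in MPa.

σ ≈ 41 MPa (compressive)

Both members must finish at the same length. With the larger α, the magnesium alloy tends to over-expand; the plates restrain it, putting the magnesium alloy in compression and the copper in tension. With no external load the two internal forces are equal and opposite, magnitude P.
Compatibility of the two members (thermal + elastic change equal): (α₁ − α₂)ΔT = P·[1/(A₁E₁) + 1/(A₂E₂)].
|α₁ − α₂|·ΔT = 9.3×10⁻⁶ × 101 = 0.0009393.
1/(A₁E₁) + 1/(A₂E₂) = 1/(170×45×10³) + 1/(2275×111×10³) = 1.347×10⁻⁷ N⁻¹.
P = 0.0009393 / 1.347×10⁻⁷ = 6974 N = 6.974 kN.
σ_{magnesium alloy} = P/A₁ = 6974/170 = 41.03 MPa, compressive.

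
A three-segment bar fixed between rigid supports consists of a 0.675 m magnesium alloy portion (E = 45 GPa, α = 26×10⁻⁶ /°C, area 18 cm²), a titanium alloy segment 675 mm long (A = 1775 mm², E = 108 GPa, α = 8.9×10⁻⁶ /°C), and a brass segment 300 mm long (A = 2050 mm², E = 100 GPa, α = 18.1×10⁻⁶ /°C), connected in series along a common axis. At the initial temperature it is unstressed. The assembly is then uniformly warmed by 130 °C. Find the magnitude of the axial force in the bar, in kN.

If the supports were absent, the total length change would be Σ αᵢΔT Lᵢ = 26×10⁻⁶×130×675 + 8.9×10⁻⁶×130×675 + 18.1×10⁻⁶×130×300 = 3.768 mm.
Since the ends are fixed, an axial force P builds up, equal in every segment, with P · Σ Lᵢ/(AᵢEᵢ) = δ_free.
Σ Lᵢ/(AᵢEᵢ) = 675/(1800×45×10³) + 675/(1775×108×10³) + 300/(2050×100×10³) = 1.332×10⁻⁵ mm/N.
So P = 3.768 / 1.332×10⁻⁵ = 283 kN, compressive.

P ≈ 283 kN (compressive)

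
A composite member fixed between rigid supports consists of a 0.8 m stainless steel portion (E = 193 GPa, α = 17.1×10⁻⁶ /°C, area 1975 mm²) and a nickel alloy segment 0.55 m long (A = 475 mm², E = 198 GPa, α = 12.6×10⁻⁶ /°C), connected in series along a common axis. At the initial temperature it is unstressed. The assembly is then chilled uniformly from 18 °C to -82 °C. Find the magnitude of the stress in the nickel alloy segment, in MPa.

If the supports were absent, the total length change would be Σ αᵢΔT Lᵢ = 17.1×10⁻⁶×100×800 + 12.6×10⁻⁶×100×550 = 2.061 mm.
Since the ends are fixed, an axial force P builds up, equal in every segment, with P · Σ Lᵢ/(AᵢEᵢ) = δ_free.
The series flexibility is Σ Lᵢ/(AᵢEᵢ) = 800/(1975×193×10³) + 550/(475×198×10³) = 7.947×10⁻⁶ mm/N.
So P = 2.061 / 7.947×10⁻⁶ = 259.4 kN, tensile.
σ_{nickel alloy} = P / A = 259400 / 475 = 546 MPa.

σ ≈ 546 MPa (tensile)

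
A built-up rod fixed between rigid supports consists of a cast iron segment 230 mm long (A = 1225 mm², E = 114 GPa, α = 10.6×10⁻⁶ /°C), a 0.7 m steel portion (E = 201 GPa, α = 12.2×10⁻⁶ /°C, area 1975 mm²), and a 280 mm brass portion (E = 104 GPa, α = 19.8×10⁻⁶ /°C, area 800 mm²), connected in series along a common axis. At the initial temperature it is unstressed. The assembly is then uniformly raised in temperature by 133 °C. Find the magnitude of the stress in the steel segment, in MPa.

σ ≈ 164 MPa (compressive)

If the supports were absent, the total length change would be Σ αᵢΔT Lᵢ = 10.6×10⁻⁶×133×230 + 12.2×10⁻⁶×133×700 + 19.8×10⁻⁶×133×280 = 2.197 mm.
The walls prevent any net length change, so an axial force P (same in every segment) develops. Compatibility: P · Σ Lᵢ/(AᵢEᵢ) = δ_free.
Σ Lᵢ/(AᵢEᵢ) = 230/(1225×114×10³) + 700/(1975×201×10³) + 280/(800×104×10³) = 6.776×10⁻⁶ mm/N.
Hence P = δ_free / Σ(L/AE) = 2.197/6.776×10⁻⁶ = 324.3 kN (compressive).
σ_{steel} = P / A = 324300 / 1975 = 164.2 MPa.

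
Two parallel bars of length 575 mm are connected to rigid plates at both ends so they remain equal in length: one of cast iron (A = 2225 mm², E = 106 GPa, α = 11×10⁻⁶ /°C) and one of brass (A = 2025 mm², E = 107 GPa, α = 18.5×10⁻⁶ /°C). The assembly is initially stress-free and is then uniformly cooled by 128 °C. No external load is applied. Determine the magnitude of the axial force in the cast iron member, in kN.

P ≈ 108 kN (compressive in the cast iron)

The brass has the larger α, so on cooling it would change length more than the cast iron if both were free. The rigid plates force a common final length, so the brass is put into tension and the cast iron into compression, with equal and opposite forces P (no external load).
Equating the net (thermal + elastic) strains gives |α₁ − α₂|·ΔT = P·[1/(A₁E₁) + 1/(A₂E₂)].
|α₁ − α₂|·ΔT = 7.5×10⁻⁶ × 128 = 0.00096.
1/(A₁E₁) + 1/(A₂E₂) = 1/(2225×106×10³) + 1/(2025×107×10³) = 8.855×10⁻⁹ N⁻¹.
So P = 0.00096 / 8.855×10⁻⁹ = 108.4 kN.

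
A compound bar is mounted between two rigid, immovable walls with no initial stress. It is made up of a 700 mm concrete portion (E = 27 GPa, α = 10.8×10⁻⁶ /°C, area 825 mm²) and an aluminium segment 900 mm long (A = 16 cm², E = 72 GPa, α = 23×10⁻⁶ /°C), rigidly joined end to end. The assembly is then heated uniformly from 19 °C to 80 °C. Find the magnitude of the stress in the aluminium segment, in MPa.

Free thermal expansion of the whole bar: Σ αᵢΔT Lᵢ = 10.8×10⁻⁶×61×700 + 23×10⁻⁶×61×900 = 1.724 mm.
The walls prevent any net length change, so an axial force P (same in every segment) develops. Compatibility: P · Σ Lᵢ/(AᵢEᵢ) = δ_free.
The series flexibility is Σ Lᵢ/(AᵢEᵢ) = 700/(825×27×10³) + 900/(1600×72×10³) = 3.924×10⁻⁵ mm/N.
Hence P = δ_free / Σ(L/AE) = 1.724/3.924×10⁻⁵ = 43.93 kN (compressive).
σ_{aluminium} = P / A = 43930 / 1600 = 27.46 MPa.

σ ≈ 27.5 MPa (compressive)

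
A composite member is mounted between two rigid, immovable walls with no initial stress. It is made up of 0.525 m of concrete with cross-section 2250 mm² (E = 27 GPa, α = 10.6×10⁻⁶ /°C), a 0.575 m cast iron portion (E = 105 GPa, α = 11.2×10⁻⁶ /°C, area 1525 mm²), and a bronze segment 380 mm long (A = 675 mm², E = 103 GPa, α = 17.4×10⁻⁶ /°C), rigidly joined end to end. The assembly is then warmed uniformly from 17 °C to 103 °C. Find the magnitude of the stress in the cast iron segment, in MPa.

If the supports were absent, the total length change would be Σ αᵢΔT Lᵢ = 10.6×10⁻⁶×86×525 + 11.2×10⁻⁶×86×575 + 17.4×10⁻⁶×86×380 = 1.601 mm.
Since the ends are fixed, an axial force P builds up, equal in every segment, with P · Σ Lᵢ/(AᵢEᵢ) = δ_free.
The series flexibility is Σ Lᵢ/(AᵢEᵢ) = 525/(2250×27×10³) + 575/(1525×105×10³) + 380/(675×103×10³) = 1.77×10⁻⁵ mm/N.
So P = 1.601 / 1.77×10⁻⁵ = 90.46 kN, compressive.
σ_{cast iron} = P / A = 90460 / 1525 = 59.32 MPa.

σ ≈ 59.3 MPa (compressive)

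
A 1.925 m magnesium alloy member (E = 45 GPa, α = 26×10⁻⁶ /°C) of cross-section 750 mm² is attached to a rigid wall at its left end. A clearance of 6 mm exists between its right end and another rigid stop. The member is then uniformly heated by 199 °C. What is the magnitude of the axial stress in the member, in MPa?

σ ≈ 92.6 MPa (compressive)

If the wall were absent the member would grow by αΔT L = 26×10⁻⁶ × 199 × 1925 = 9.96 mm.
After closing the 6 mm clearance, 9.96 − 6 = 3.96 mm of expansion remains to be suppressed by the wall.
That suppressed elongation corresponds to σ = E·Δ/L = 45×10³ × 3.96/1925 = 92.57 MPa.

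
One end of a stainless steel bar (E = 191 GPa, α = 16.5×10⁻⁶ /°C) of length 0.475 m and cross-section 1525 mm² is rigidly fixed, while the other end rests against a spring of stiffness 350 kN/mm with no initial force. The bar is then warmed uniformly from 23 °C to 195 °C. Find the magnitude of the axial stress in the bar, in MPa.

σ ≈ 197 MPa (compressive)

Free thermal expansion: δ_free = αΔT L = 16.5×10⁻⁶ × 172 × 475 = 1.348 mm.
Let P be the compressive force at the spring. The bar shortens elastically by PL/(AE) and the spring compresses by P/k; together these equal δ_free.
So P = δ_free / [L/(AE) + 1/k] = 1.348 / [ 475/(1525×191×10³) + 1/(350×10³) ].
P = 1.348 / 4.488×10⁻⁶ = 300400 N.
σ = P/A = 300400/1525 = 197 MPa.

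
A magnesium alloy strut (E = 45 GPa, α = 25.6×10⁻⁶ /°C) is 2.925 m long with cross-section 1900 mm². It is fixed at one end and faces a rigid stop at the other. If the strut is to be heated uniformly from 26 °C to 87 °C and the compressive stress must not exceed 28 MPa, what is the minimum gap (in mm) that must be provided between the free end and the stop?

g ≈ 2.75 mm

Free expansion if unrestrained: δ_free = αΔT L = 25.6×10⁻⁶ × 61 × 2925 = 4.568 mm.
A stress of 28 MPa corresponds to the wall pushing the strut back by σL/E = 28×2925/(45×10³) = 1.82 mm.
So the gap has to take up the difference, g_min = δ_free − σL/E = 4.568 − 1.82 = 2.748 mm.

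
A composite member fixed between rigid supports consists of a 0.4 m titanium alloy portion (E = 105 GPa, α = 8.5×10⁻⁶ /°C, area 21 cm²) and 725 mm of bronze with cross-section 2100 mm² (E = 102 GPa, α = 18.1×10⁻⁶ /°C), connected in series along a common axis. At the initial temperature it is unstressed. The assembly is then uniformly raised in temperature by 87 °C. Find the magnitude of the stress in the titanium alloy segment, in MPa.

With the walls removed the bar would change length by δ_free = Σ αᵢΔT Lᵢ = 8.5×10⁻⁶×87×400 + 18.1×10⁻⁶×87×725 = 1.437 mm.
The rigid supports impose zero overall length change; the single axial force P common to all segments must satisfy P Σ Lᵢ/(AᵢEᵢ) = δ_free.
Σ Lᵢ/(AᵢEᵢ) = 400/(2100×105×10³) + 725/(2100×102×10³) = 5.199×10⁻⁶ mm/N.
P = 1.437 / 5.199×10⁻⁶ = 276500 N = 276.5 kN, compressive.
σ_{titanium alloy} = P / A = 276500 / 2100 = 131.7 MPa.

σ ≈ 132 MPa (compressive)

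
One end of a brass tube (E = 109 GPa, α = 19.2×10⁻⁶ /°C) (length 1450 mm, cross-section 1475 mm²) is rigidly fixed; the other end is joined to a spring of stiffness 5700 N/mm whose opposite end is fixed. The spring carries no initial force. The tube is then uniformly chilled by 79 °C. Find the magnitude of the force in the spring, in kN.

Free thermal contraction: δ_free = αΔT L = 19.2×10⁻⁶ × 79 × 1450 = 2.199 mm.
With a force P in the spring, the elastic change of the tube is PL/(AE) and that of the spring is P/k; compatibility requires their sum to equal δ_free.
P [ L/(AE) + 1/k ] = δ_free → P [ 1450/(1475×109×10³) + 1/(5700) ] = 2.199.
P = 2.199 / 0.0001845 = 11920 N.

P ≈ 11.9 kN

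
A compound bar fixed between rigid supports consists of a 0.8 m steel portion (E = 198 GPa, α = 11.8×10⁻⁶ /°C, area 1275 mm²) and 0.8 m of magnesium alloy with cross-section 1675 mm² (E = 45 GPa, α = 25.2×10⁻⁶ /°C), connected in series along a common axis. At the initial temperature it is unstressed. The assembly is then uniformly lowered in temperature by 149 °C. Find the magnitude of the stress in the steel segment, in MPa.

If the supports were absent, the total length change would be Σ αᵢΔT Lᵢ = 11.8×10⁻⁶×149×800 + 25.2×10⁻⁶×149×800 = 4.41 mm.
Since the ends are fixed, an axial force P builds up, equal in every segment, with P · Σ Lᵢ/(AᵢEᵢ) = δ_free.
Σ Lᵢ/(AᵢEᵢ) = 800/(1275×198×10³) + 800/(1675×45×10³) = 1.378×10⁻⁵ mm/N.
So P = 4.41 / 1.378×10⁻⁵ = 320 kN, tensile.
σ_{steel} = P / A = 320000 / 1275 = 251 MPa.

σ ≈ 251 MPa (tensile)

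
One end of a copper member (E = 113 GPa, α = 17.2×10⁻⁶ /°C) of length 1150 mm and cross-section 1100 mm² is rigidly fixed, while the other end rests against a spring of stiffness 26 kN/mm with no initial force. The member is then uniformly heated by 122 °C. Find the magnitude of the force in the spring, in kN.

P ≈ 50.6 kN

The unrestrained thermal change is αΔT L = 17.2×10⁻⁶ × 122 × 1150 = 2.413 mm.
With a force P in the spring, the elastic change of the member is PL/(AE) and that of the spring is P/k; compatibility requires their sum to equal δ_free.
P [ L/(AE) + 1/k ] = δ_free → P [ 1150/(1100×113×10³) + 1/(26×10³) ] = 2.413.
P = 2.413 / 4.771×10⁻⁵ = 50580 N.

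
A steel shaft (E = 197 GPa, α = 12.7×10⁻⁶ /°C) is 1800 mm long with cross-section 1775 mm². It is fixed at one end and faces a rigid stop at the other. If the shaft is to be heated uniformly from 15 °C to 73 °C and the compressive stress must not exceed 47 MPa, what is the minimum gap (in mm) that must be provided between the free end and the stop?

Free expansion if unrestrained: δ_free = αΔT L = 12.7×10⁻⁶ × 58 × 1800 = 1.326 mm.
At the allowable stress the elastic shortening the wall may impose is σL/E = 47 × 1800 / (197×10³) = 0.4294 mm.
So the gap has to take up the difference, g_min = δ_free − σL/E = 1.326 − 0.4294 = 0.8964 mm.

g ≈ 0.896 mm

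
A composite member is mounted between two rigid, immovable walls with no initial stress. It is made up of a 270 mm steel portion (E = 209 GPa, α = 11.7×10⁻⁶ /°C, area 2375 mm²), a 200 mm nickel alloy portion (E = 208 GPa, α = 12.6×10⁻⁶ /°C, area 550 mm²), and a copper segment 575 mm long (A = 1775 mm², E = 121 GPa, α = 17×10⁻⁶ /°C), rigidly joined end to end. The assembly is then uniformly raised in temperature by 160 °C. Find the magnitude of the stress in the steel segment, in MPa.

Free thermal expansion of the whole bar: Σ αᵢΔT Lᵢ = 11.7×10⁻⁶×160×270 + 12.6×10⁻⁶×160×200 + 17×10⁻⁶×160×575 = 2.473 mm.
Since the ends are fixed, an axial force P builds up, equal in every segment, with P · Σ Lᵢ/(AᵢEᵢ) = δ_free.
Σ Lᵢ/(AᵢEᵢ) = 270/(2375×209×10³) + 200/(550×208×10³) + 575/(1775×121×10³) = 4.969×10⁻⁶ mm/N.
Hence P = δ_free / Σ(L/AE) = 2.473/4.969×10⁻⁶ = 497.6 kN (compressive).
σ_{steel} = P / A = 497600 / 2375 = 209.5 MPa.

σ ≈ 210 MPa (compressive)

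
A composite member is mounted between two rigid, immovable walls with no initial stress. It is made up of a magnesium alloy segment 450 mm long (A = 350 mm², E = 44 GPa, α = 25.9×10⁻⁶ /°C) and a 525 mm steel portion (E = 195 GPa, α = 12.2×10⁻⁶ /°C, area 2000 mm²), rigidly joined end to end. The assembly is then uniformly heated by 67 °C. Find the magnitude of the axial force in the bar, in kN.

Free thermal expansion of the whole bar: Σ αᵢΔT Lᵢ = 25.9×10⁻⁶×67×450 + 12.2×10⁻⁶×67×525 = 1.21 mm.
The rigid supports impose zero overall length change; the single axial force P common to all segments must satisfy P Σ Lᵢ/(AᵢEᵢ) = δ_free.
The series flexibility is Σ Lᵢ/(AᵢEᵢ) = 450/(350×44×10³) + 525/(2000×195×10³) = 3.057×10⁻⁵ mm/N.
P = 1.21 / 3.057×10⁻⁵ = 39590 N = 39.59 kN, compressive.

P ≈ 39.6 kN (compressive)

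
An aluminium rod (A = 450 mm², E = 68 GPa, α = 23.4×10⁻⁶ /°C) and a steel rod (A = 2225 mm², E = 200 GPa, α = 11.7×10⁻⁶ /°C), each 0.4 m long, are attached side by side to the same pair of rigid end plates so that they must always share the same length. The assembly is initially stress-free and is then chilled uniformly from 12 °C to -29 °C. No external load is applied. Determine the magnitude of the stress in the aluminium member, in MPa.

σ ≈ 30.5 MPa (tensile)

Equilibrium of a rigid end plate with no external load gives equal and opposite internal forces ±P in the two members. Since α_{aluminium} > α_{steel}, cooling drives the aluminium into tension and the steel into compression.
Setting the final lengths equal and cancelling L: (α₁ − α₂)ΔT = P/(A₁E₁) + P/(A₂E₂).
|α₁ − α₂|·ΔT = 11.7×10⁻⁶ × 41 = 0.0004797.
1/(A₁E₁) + 1/(A₂E₂) = 1/(450×68×10³) + 1/(2225×200×10³) = 3.493×10⁻⁸ N⁻¹.
P = 0.0004797 / 3.493×10⁻⁸ = 13730 N = 13.73 kN.
σ_{aluminium} = P/A₁ = 13730/450 = 30.52 MPa, tensile.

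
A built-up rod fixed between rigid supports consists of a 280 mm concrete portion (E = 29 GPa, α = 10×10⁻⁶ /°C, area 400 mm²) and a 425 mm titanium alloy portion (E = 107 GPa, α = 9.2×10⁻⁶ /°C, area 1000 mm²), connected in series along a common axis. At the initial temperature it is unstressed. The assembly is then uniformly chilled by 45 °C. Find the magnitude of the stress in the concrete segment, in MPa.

σ ≈ 26.9 MPa (tensile)

Free thermal contraction of the whole bar: Σ αᵢΔT Lᵢ = 10×10⁻⁶×45×280 + 9.2×10⁻⁶×45×425 = 0.3019 mm.
Since the ends are fixed, an axial force P builds up, equal in every segment, with P · Σ Lᵢ/(AᵢEᵢ) = δ_free.
The series flexibility is Σ Lᵢ/(AᵢEᵢ) = 280/(400×29×10³) + 425/(1000×107×10³) = 2.811×10⁻⁵ mm/N.
So P = 0.3019 / 2.811×10⁻⁵ = 10.74 kN, tensile.
σ_{concrete} = P / A = 10740 / 400 = 26.85 MPa.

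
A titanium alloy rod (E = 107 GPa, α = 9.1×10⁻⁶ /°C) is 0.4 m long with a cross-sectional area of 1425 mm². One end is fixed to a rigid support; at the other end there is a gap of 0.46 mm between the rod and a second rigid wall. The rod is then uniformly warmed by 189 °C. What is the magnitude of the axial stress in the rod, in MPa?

σ ≈ 61 MPa (compressive)

Unrestrained expansion: δ_free = αΔT L = 9.1×10⁻⁶ × 189 × 400 = 0.688 mm.
This exceeds the 0.46 mm gap, so the wall pushes back. The portion of expansion that must be recovered elastically is δ_free − gap = 0.688 − 0.46 = 0.228 mm.
So σ = E(δ_free − g)/L = 107×10³ × 0.228/400 = 60.98 MPa.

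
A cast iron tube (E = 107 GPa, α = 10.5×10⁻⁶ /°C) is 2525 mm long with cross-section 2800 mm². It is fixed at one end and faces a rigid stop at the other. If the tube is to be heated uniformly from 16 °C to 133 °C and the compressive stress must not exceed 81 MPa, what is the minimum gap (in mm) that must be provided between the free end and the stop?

With no wall the tube would lengthen by αΔT L = 10.5×10⁻⁶ × 117 × 2525 = 3.102 mm.
At the allowable stress the elastic shortening the wall may impose is σL/E = 81 × 2525 / (107×10³) = 1.911 mm.
So the gap has to take up the difference, g_min = δ_free − σL/E = 3.102 − 1.911 = 1.191 mm.

g ≈ 1.19 mm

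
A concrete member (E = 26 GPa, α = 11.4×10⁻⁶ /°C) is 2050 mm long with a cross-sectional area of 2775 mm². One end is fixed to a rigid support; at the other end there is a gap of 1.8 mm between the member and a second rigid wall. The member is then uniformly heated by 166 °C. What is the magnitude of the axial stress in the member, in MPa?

σ ≈ 26.4 MPa (compressive)

If the wall were absent the member would grow by αΔT L = 11.4×10⁻⁶ × 166 × 2050 = 3.879 mm.
The gap closes (δ_free > 1.8 mm) and the wall then resists a further 3.879 − 1.8 = 2.079 mm of expansion.
Compatibility: PL/(AE) = 2.079 mm, so σ = P/A = E × (2.079/2050) = 26.37 MPa.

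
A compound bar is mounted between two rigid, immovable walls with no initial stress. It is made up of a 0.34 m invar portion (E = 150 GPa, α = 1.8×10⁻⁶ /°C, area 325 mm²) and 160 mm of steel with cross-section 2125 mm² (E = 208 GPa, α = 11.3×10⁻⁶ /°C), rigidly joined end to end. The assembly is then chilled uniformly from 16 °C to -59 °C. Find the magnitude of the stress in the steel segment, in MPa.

σ ≈ 11.6 MPa (tensile)

If the supports were absent, the total length change would be Σ αᵢΔT Lᵢ = 1.8×10⁻⁶×75×340 + 11.3×10⁻⁶×75×160 = 0.1815 mm.
The rigid supports impose zero overall length change; the single axial force P common to all segments must satisfy P Σ Lᵢ/(AᵢEᵢ) = δ_free.
Σ Lᵢ/(AᵢEᵢ) = 340/(325×150×10³) + 160/(2125×208×10³) = 7.336×10⁻⁶ mm/N.
So P = 0.1815 / 7.336×10⁻⁶ = 24.74 kN, tensile.
σ_{steel} = P / A = 24740 / 2125 = 11.64 MPa.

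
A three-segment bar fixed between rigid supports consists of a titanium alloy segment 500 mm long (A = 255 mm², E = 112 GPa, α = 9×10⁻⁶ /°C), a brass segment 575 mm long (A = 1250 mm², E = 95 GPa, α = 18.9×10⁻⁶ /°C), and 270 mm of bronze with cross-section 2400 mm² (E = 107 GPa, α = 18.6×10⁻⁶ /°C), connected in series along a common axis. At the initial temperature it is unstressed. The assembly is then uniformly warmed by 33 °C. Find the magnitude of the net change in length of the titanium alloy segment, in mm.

|ΔL| ≈ 0.355 mm

Free thermal expansion of the whole bar: Σ αᵢΔT Lᵢ = 9×10⁻⁶×33×500 + 18.9×10⁻⁶×33×575 + 18.6×10⁻⁶×33×270 = 0.6729 mm.
Since the ends are fixed, an axial force P builds up, equal in every segment, with P · Σ Lᵢ/(AᵢEᵢ) = δ_free.
The series flexibility is Σ Lᵢ/(AᵢEᵢ) = 500/(255×112×10³) + 575/(1250×95×10³) + 270/(2400×107×10³) = 2.34×10⁻⁵ mm/N.
So P = 0.6729 / 2.34×10⁻⁵ = 28.75 kN, compressive.
For the titanium alloy segment, free thermal change = 9×10⁻⁶×33×500 = 0.1485 mm and elastic change from P = 28750×500/(255×112×10³) = 0.5034 mm; these oppose, so the net change is 0.355 mm (segment shortens).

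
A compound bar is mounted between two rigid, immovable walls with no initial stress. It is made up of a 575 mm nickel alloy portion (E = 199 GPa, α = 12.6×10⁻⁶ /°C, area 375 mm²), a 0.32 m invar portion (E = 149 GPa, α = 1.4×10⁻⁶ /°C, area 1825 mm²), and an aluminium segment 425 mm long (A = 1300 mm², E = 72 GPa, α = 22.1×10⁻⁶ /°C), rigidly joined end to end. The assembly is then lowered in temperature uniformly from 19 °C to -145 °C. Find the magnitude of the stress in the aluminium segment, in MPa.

With the walls removed the bar would change length by δ_free = Σ αᵢΔT Lᵢ = 12.6×10⁻⁶×164×575 + 1.4×10⁻⁶×164×320 + 22.1×10⁻⁶×164×425 = 2.802 mm.
The walls prevent any net length change, so an axial force P (same in every segment) develops. Compatibility: P · Σ Lᵢ/(AᵢEᵢ) = δ_free.
The series flexibility is Σ Lᵢ/(AᵢEᵢ) = 575/(375×199×10³) + 320/(1825×149×10³) + 425/(1300×72×10³) = 1.342×10⁻⁵ mm/N.
P = 2.802 / 1.342×10⁻⁵ = 208800 N = 208.8 kN, tensile.
σ_{aluminium} = P / A = 208800 / 1300 = 160.6 MPa.

σ ≈ 161 MPa (tensile)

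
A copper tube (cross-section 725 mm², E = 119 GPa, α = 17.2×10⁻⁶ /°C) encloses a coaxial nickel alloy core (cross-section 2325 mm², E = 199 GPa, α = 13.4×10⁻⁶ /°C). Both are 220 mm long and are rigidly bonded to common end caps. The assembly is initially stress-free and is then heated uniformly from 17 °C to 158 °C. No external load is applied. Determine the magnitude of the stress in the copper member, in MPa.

σ ≈ 53.7 MPa (compressive)

Both members must finish at the same length. With the larger α, the copper tends to over-expand; the plates restrain it, putting the copper in compression and the nickel alloy in tension. With no external load the two internal forces are equal and opposite, magnitude P.
Compatibility of the two members (thermal + elastic change equal): (α₁ − α₂)ΔT = P·[1/(A₁E₁) + 1/(A₂E₂)].
|α₁ − α₂|·ΔT = 3.8×10⁻⁶ × 141 = 0.0005358.
1/(A₁E₁) + 1/(A₂E₂) = 1/(725×119×10³) + 1/(2325×199×10³) = 1.375×10⁻⁸ N⁻¹.
So P = 0.0005358 / 1.375×10⁻⁸ = 38.96 kN.
σ_{copper} = P/A₁ = 38960/725 = 53.74 MPa, compressive.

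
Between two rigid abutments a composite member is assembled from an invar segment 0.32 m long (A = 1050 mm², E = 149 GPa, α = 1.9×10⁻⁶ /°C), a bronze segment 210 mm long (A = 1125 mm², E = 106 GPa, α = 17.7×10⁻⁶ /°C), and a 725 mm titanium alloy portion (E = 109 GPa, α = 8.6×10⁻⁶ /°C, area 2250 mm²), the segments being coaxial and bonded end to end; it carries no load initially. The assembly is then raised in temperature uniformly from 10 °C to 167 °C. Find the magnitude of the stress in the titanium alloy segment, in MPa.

σ ≈ 109 MPa (compressive)

Free thermal expansion of the whole bar: Σ αᵢΔT Lᵢ = 1.9×10⁻⁶×157×320 + 17.7×10⁻⁶×157×210 + 8.6×10⁻⁶×157×725 = 1.658 mm.
The walls prevent any net length change, so an axial force P (same in every segment) develops. Compatibility: P · Σ Lᵢ/(AᵢEᵢ) = δ_free.
Σ Lᵢ/(AᵢEᵢ) = 320/(1050×149×10³) + 210/(1125×106×10³) + 725/(2250×109×10³) = 6.763×10⁻⁶ mm/N.
P = 1.658 / 6.763×10⁻⁶ = 245200 N = 245.2 kN, compressive.
σ_{titanium alloy} = P / A = 245200 / 2250 = 109 MPa.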